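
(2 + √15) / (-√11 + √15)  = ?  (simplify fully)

(2*√11 + 2*√15 + √165 + 15)/4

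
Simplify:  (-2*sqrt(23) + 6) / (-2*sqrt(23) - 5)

(-22*sqrt(23) + 122)/67

Multiply numerator and denominator by -5 + 2*sqrt(23).
Denominator becomes -67; numerator becomes -122 + 22*sqrt(23).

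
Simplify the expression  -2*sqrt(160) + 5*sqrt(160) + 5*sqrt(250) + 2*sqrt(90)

2*sqrt(160) = 8*sqrt(10); 5*sqrt(160) = 20*sqrt(10); 5*sqrt(250) = 25*sqrt(10); 2*sqrt(90) = 6*sqrt(10)
Combine: (-8 + 20 + 25 + 6)·sqrt(10) = 43*sqrt(10)

43*sqrt(10)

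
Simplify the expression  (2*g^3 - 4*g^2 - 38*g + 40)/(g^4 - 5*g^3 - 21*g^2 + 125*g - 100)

(2*g + 8)/(g^2 + g - 20)

Factor: 2*g^3 - 4*g^2 - 38*g + 40 = 2*(g - 1)*(g + 4)*(g - 5);  g^4 - 5*g^3 - 21*g^2 + 125*g - 100 = (g + 5)*(g - 4)*(g - 5)*(g - 1)
Cancel the common factors (g - 1), (g - 5).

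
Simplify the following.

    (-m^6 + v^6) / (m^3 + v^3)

-m^3 + v^3

Difference of sixth powers: factor out (m^3 + v^3).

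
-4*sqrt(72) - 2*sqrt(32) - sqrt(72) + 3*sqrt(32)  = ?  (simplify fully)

-26*sqrt(2)

4*sqrt(72) = 24*sqrt(2); 2*sqrt(32) = 8*sqrt(2); sqrt(72) = 6*sqrt(2); 3*sqrt(32) = 12*sqrt(2)
Combine: (-24 - 8 - 6 + 12)·sqrt(2) = -26*sqrt(2)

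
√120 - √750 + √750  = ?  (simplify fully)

2*√30

√120 = 2*√30; √750 = 5*√30; √750 = 5*√30
Combine: (2 - 5 + 5)·√30 = 2*√30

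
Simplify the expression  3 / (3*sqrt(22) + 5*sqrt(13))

(-9*sqrt(22) + 15*sqrt(13))/127

Multiply numerator and denominator by -3*sqrt(22) + 5*sqrt(13).
Denominator becomes 127; numerator becomes -9*sqrt(22) + 15*sqrt(13).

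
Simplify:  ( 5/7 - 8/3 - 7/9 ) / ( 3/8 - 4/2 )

1376/819

Numerator: 5/7 - 8/3 - 7/9 = -172/63
Denominator: 3/8 - 4/2 = -13/8
Divide: (-172/63) · (-8/13) = 1376/819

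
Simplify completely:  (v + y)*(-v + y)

Product of conjugates: (P+Q)(P-Q) = P^2 - Q^2.

-v^2 + y^2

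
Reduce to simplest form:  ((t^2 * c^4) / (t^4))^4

Inside the bracket: (t^-2) * c^4
Raise to the power 4: (t^-8) * c^16

c^16/t^8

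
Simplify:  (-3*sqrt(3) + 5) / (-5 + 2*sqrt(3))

(-7 + 5*sqrt(3))/13

Multiply numerator and denominator by -5 - 2*sqrt(3).
Denominator becomes 13; numerator becomes -7 + 5*sqrt(3).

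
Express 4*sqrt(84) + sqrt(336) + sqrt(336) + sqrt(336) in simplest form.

4*sqrt(84) = 8*sqrt(21); sqrt(336) = 4*sqrt(21); sqrt(336) = 4*sqrt(21); sqrt(336) = 4*sqrt(21)
Combine: (8 + 4 + 4 + 4)·sqrt(21) = 20*sqrt(21)

20*sqrt(21)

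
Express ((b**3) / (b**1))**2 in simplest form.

b**4

Inside the bracket: b**2
Raise to the power 2: b**4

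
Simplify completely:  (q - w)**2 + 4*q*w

(q + w)**2

Expand the square and combine the 4*q*w term.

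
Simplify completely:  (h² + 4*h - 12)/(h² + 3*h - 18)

Factor: h² + 4*h - 12 = (h + 6)·(h - 2);  h² + 3*h - 18 = (h + 6)·(h - 3)
Cancel the common factor (h + 6).

(h - 2)/(h - 3)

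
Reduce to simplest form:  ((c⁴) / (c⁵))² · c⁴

c²

Inside the bracket: (c^-1)
Raise to the power 2: (c^-2)
Multiply by c⁴: add exponents.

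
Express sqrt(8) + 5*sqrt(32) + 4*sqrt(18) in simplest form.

34*sqrt(2)

sqrt(8) = 2*sqrt(2); 5*sqrt(32) = 20*sqrt(2); 4*sqrt(18) = 12*sqrt(2)
Combine: (2 + 20 + 12)·sqrt(2) = 34*sqrt(2)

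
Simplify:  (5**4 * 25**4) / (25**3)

5**4 = 5**4; 25**4 = 5**8; 25**3 = 5**6
Combine exponents: 5**6

5**6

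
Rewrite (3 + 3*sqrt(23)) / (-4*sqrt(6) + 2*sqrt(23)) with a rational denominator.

Multiply numerator and denominator by 2*sqrt(23) + 4*sqrt(6).
Denominator becomes -4; numerator becomes 6*sqrt(23) + 12*sqrt(6) + 138 + 12*sqrt(138).

(-6*sqrt(138) - 69 - 6*sqrt(6) - 3*sqrt(23))/2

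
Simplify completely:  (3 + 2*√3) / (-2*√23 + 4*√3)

Multiply numerator and denominator by 4*√3 + 2*√23.
Denominator becomes -44; numerator becomes 12*√3 + 24 + 6*√23 + 4*√69.

(-2*√69 - 3*√23 - 12 - 6*√3)/22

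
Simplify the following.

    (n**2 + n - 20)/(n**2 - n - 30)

(n - 4)/(n - 6)

Factor: n**2 + n - 20 = (n + 5)*(n - 4);  n**2 - n - 30 = (n + 5)*(n - 6)
Cancel the common factor (n + 5).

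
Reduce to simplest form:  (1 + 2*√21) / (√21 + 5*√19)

(-42 - √21 + 5*√19 + 10*√399)/454

Multiply numerator and denominator by -5*√19 + √21.
Denominator becomes -454; numerator becomes -10*√399 - 5*√19 + √21 + 42.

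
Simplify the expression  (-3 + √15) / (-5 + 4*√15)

(-7*√15 + 45)/215

Multiply numerator and denominator by -4*√15 - 5.
Denominator becomes -215; numerator becomes -45 + 7*√15.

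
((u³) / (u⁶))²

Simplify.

u^(-6)

Inside the bracket: (u^-3)
Raise to the power 2: (u^-6)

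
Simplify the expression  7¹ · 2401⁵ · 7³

7^24

7¹ = 7^1; 2401⁵ = 7^20; 7³ = 7^3
Combine exponents: 7^24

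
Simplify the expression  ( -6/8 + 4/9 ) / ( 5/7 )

Numerator: -6/8 + 4/9 = -11/36
Denominator: 5/7 = 5/7
Divide: (-11/36) · (7/5) = -77/180

-77/180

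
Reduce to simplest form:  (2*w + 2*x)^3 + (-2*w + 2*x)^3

Binomially expand both and collect terms in (2*x), (2*w).

16*x*(3*w^2 + x^2)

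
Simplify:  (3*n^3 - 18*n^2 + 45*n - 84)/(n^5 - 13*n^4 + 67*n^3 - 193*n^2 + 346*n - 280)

Factor: 3*n^3 - 18*n^2 + 45*n - 84 = 3*(n^2 - 2*n + 7)*(n - 4);  n^5 - 13*n^4 + 67*n^3 - 193*n^2 + 346*n - 280 = (n^2 - 2*n + 7)*(n - 4)*(n - 2)*(n - 5)
Cancel the common factors (n^2 - 2*n + 7), (n - 4).

3/(n^2 - 7*n + 10)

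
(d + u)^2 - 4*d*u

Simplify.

Expand the square and combine the 4*d*u term.

(d - u)^2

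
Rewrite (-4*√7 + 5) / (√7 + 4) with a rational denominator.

(-7*√7 + 16)/3

Multiply numerator and denominator by -√7 + 4.
Denominator becomes 9; numerator becomes -21*√7 + 48.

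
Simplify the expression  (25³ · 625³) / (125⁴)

5^6

25³ = 5^6; 625³ = 5^12; 125⁴ = 5^12
Combine exponents: 5^6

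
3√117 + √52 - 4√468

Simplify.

3√117 = 9*√13; √52 = 2*√13; 4√468 = 24*√13
Combine: (9 + 2 - 24)·√13 = -13*√13

-13*√13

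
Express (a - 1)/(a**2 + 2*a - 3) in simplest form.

1/(a + 3)

Factor: a**2 + 2*a - 3 = (a - 1)*(a + 3)
Cancel the common factor (a - 1).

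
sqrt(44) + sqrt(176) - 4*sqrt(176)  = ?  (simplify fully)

-10*sqrt(11)

sqrt(44) = 2*sqrt(11); sqrt(176) = 4*sqrt(11); 4*sqrt(176) = 16*sqrt(11)
Combine: (2 + 4 - 16)·sqrt(11) = -10*sqrt(11)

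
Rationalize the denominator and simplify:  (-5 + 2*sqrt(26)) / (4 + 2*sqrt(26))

(-9*sqrt(26) + 62)/44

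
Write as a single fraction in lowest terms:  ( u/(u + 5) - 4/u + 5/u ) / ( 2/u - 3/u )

Numerator: u/(u + 5) - 4/u + 5/u = (u^2 + u + 5)/(u^2 + 5*u)
Denominator: 2/u - 3/u = -1/u
Divide: ((u^2 + u + 5)/(u^2 + 5*u)) · (-u) = (-u^2 - u - 5)/(u + 5)

(-u^2 - u - 5)/(u + 5)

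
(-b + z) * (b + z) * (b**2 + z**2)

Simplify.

Pair the conjugate factors: (z+b)(z-b) = -b**2 + z**2, then repeat with the next factor.

-b**4 + z**4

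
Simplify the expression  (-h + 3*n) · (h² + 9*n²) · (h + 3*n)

((3*n)+h)((3*n)-h) = -h² + 9*n²; continue pairing.

-h⁴ + 81*n⁴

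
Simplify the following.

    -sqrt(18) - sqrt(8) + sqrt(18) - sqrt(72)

sqrt(18) = 3*sqrt(2); sqrt(8) = 2*sqrt(2); sqrt(18) = 3*sqrt(2); sqrt(72) = 6*sqrt(2)
Combine: (-3 - 2 + 3 - 6)·sqrt(2) = -8*sqrt(2)

-8*sqrt(2)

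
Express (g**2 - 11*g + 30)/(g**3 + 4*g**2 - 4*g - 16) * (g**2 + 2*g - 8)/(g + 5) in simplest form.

(g**2 - 11*g + 30)/(g**2 + 7*g + 10)

Factor: g**2 - 11*g + 30 = (g - 6)*(g - 5);  g**3 + 4*g**2 - 4*g - 16 = (g + 4)*(g - 2)*(g + 2);  g**2 + 2*g - 8 = (g + 4)*(g - 2)
Cancel the common factors (g - 2), (g + 4).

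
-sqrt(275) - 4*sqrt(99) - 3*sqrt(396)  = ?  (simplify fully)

-35*sqrt(11)

sqrt(275) = 5*sqrt(11); 4*sqrt(99) = 12*sqrt(11); 3*sqrt(396) = 18*sqrt(11)
Combine: (-5 - 12 - 18)·sqrt(11) = -35*sqrt(11)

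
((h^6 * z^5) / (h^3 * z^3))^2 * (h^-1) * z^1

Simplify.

Inside the bracket: h^3 * z^2
Raise to the power 2: h^6 * z^4
Multiply by (h^-1) * z^1: add exponents.

h^5*z^5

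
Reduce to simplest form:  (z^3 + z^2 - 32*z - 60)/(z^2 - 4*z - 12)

Factor: z^3 + z^2 - 32*z - 60 = (z + 5)*(z + 2)*(z - 6);  z^2 - 4*z - 12 = (z + 2)*(z - 6)
Cancel the common factors (z - 6), (z + 2).

z + 5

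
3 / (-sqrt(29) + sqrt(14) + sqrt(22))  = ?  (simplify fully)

Group as (sqrt(14) + sqrt(22)) - sqrt(29); multiply by (sqrt(14) + sqrt(22)) + sqrt(29), then rationalise the remaining surd.

(-21*sqrt(29) + 63*sqrt(22) + 111*sqrt(14) + 12*sqrt(2233))/1183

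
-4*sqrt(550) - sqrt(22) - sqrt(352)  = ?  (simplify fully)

4*sqrt(550) = 20*sqrt(22); sqrt(22) = sqrt(22); sqrt(352) = 4*sqrt(22)
Combine: (-20 - 1 - 4)·sqrt(22) = -25*sqrt(22)

-25*sqrt(22)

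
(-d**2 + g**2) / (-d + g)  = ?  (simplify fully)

Difference of squares: factor out (-d + g).

d + g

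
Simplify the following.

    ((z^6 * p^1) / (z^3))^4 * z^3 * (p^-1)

Inside the bracket: z^3 * p^1
Raise to the power 4: z^12 * p^4
Multiply by z^3 * (p^-1): add exponents.

p^3*z^15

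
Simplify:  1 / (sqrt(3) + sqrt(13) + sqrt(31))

Group as (sqrt(3) + sqrt(13)) + sqrt(31); multiply by (sqrt(3) + sqrt(13)) - sqrt(31), then rationalise the remaining surd.

(-21*sqrt(13) - 41*sqrt(3) + 2*sqrt(1209) + 15*sqrt(31))/69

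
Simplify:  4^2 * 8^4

4^2 = 2^4; 8^4 = 2^12
Combine exponents: 2^16

2^16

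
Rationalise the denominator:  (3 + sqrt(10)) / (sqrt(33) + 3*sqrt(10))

Multiply numerator and denominator by -sqrt(33) + 3*sqrt(10).
Denominator becomes 57; numerator becomes -sqrt(330) - 3*sqrt(33) + 9*sqrt(10) + 30.

(-sqrt(330) - 3*sqrt(33) + 9*sqrt(10) + 30)/57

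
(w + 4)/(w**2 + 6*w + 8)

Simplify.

Factor: w**2 + 6*w + 8 = (w + 2)*(w + 4)
Cancel the common factor (w + 4).

1/(w + 2)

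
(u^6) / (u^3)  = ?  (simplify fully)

Quotient: u^3

u^3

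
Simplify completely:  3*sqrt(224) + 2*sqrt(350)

22*sqrt(14)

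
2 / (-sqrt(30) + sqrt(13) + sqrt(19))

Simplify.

Group as (sqrt(13) + sqrt(19)) - sqrt(30); multiply by (sqrt(13) + sqrt(19)) + sqrt(30), then rationalise the remaining surd.

(-sqrt(30) + 12*sqrt(19) + 18*sqrt(13) + sqrt(7410))/246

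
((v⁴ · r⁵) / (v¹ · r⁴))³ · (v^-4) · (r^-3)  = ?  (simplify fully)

v⁵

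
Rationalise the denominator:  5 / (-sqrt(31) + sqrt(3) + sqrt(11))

(-85*sqrt(31) - 115*sqrt(11) - 195*sqrt(3) - 10*sqrt(1023))/157

Group as (sqrt(3) + sqrt(11)) - sqrt(31); multiply by (sqrt(3) + sqrt(11)) + sqrt(31), then rationalise the remaining surd.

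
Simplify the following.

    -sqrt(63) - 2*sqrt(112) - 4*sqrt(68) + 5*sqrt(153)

-11*sqrt(7) + 7*sqrt(17)

sqrt(63) = 3*sqrt(7); 2*sqrt(112) = 8*sqrt(7); 4*sqrt(68) = 8*sqrt(17); 5*sqrt(153) = 15*sqrt(17)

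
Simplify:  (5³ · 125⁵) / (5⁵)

5^13

5³ = 5^3; 125⁵ = 5^15; 5⁵ = 5^5
Combine exponents: 5^13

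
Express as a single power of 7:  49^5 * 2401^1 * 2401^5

7^34

49^5 = 7^10; 2401^1 = 7^4; 2401^5 = 7^20
Combine exponents: 7^34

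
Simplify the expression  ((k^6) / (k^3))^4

Inside the bracket: k^3
Raise to the power 4: k^12

k^12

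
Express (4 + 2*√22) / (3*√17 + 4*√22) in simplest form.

Multiply numerator and denominator by -3*√17 + 4*√22.
Denominator becomes 199; numerator becomes -6*√374 - 12*√17 + 16*√22 + 176.

(-6*√374 - 12*√17 + 16*√22 + 176)/199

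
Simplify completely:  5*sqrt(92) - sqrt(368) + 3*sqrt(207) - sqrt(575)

5*sqrt(92) = 10*sqrt(23); sqrt(368) = 4*sqrt(23); 3*sqrt(207) = 9*sqrt(23); sqrt(575) = 5*sqrt(23)
Combine: (10 - 4 + 9 - 5)·sqrt(23) = 10*sqrt(23)

10*sqrt(23)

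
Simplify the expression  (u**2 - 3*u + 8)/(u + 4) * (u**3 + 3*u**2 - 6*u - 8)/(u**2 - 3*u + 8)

Factor: u**3 + 3*u**2 - 6*u - 8 = (u + 1)*(u + 4)*(u - 2)
Cancel the common factors (u**2 - 3*u + 8), (u + 4).

u**2 - u - 2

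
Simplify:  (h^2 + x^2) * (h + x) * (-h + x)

Pair the conjugate factors: (x+h)(x-h) = -h^2 + x^2, then repeat with the next factor.

-h^4 + x^4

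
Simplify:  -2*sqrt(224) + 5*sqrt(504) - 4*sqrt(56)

14*sqrt(14)

2*sqrt(224) = 8*sqrt(14); 5*sqrt(504) = 30*sqrt(14); 4*sqrt(56) = 8*sqrt(14)
Combine: (-8 + 30 - 8)·sqrt(14) = 14*sqrt(14)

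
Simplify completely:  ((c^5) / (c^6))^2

Inside the bracket: (c^-1)
Raise to the power 2: (c^-2)

c^(-2)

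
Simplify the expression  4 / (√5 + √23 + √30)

(-5*√138 - √30 + 6*√23 + 24*√5)/57

Group as (√5 + √23) + √30; multiply by (√5 + √23) - √30, then rationalise the remaining surd.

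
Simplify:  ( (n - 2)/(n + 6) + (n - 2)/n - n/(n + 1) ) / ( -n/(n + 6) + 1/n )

Numerator: (n - 2)/(n + 6) + (n - 2)/n - n/(n + 1) = (n^3 - 2*n^2 - 10*n - 12)/(n^3 + 7*n^2 + 6*n)
Denominator: -n/(n + 6) + 1/n = (-n^2 + n + 6)/(n^2 + 6*n)
Divide: ((n^3 - 2*n^2 - 10*n - 12)/(n^3 + 7*n^2 + 6*n)) · ((n^2 + 6*n)/(-n^2 + n + 6)) = (-n^3 + 2*n^2 + 10*n + 12)/(n^3 - 7*n - 6)

(-n^3 + 2*n^2 + 10*n + 12)/(n^3 - 7*n - 6)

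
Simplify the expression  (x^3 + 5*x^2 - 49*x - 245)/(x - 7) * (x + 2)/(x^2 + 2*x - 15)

Factor: x^3 + 5*x^2 - 49*x - 245 = (x - 7)*(x + 7)*(x + 5);  x^2 + 2*x - 15 = (x - 3)*(x + 5)
Cancel the common factors (x + 5), (x - 7).

(x^2 + 9*x + 14)/(x - 3)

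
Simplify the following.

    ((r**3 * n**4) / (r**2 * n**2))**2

n**4*r**2

Inside the bracket: r**1 * n**2
Raise to the power 2: r**2 * n**4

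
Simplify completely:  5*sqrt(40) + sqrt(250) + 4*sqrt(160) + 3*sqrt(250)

5*sqrt(40) = 10*sqrt(10); sqrt(250) = 5*sqrt(10); 4*sqrt(160) = 16*sqrt(10); 3*sqrt(250) = 15*sqrt(10)
Combine: (10 + 5 + 16 + 15)·sqrt(10) = 46*sqrt(10)

46*sqrt(10)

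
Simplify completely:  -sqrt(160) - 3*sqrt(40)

sqrt(160) = 4*sqrt(10); 3*sqrt(40) = 6*sqrt(10)
Combine: (-4 - 6)·sqrt(10) = -10*sqrt(10)

-10*sqrt(10)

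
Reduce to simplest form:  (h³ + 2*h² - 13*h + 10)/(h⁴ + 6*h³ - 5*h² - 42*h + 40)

Factor: h³ + 2*h² - 13*h + 10 = (h + 5)·(h - 2)·(h - 1);  h⁴ + 6*h³ - 5*h² - 42*h + 40 = (h - 2)·(h - 1)·(h + 5)·(h + 4)
Cancel the common factors (h - 1), (h - 2), (h + 5).

1/(h + 4)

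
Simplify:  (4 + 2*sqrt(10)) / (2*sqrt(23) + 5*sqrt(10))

Multiply numerator and denominator by -2*sqrt(23) + 5*sqrt(10).
Denominator becomes 158; numerator becomes -4*sqrt(230) - 8*sqrt(23) + 20*sqrt(10) + 100.

(-2*sqrt(230) - 4*sqrt(23) + 10*sqrt(10) + 50)/79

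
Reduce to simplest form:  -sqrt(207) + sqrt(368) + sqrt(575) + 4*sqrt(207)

18*sqrt(23)

sqrt(207) = 3*sqrt(23); sqrt(368) = 4*sqrt(23); sqrt(575) = 5*sqrt(23); 4*sqrt(207) = 12*sqrt(23)
Combine: (-3 + 4 + 5 + 12)·sqrt(23) = 18*sqrt(23)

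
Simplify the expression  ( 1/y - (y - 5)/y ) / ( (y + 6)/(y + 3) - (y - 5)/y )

(-y^2 + 3*y + 18)/(8*y + 15)

Numerator: 1/y - (y - 5)/y = (-y + 6)/y
Denominator: (y + 6)/(y + 3) - (y - 5)/y = (8*y + 15)/(y^2 + 3*y)
Divide: ((-y + 6)/y) · ((y^2 + 3*y)/(8*y + 15)) = (-y^2 + 3*y + 18)/(8*y + 15)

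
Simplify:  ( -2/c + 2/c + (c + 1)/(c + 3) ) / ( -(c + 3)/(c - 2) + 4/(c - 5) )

Numerator: -2/c + 2/c + (c + 1)/(c + 3) = (c + 1)/(c + 3)
Denominator: -(c + 3)/(c - 2) + 4/(c - 5) = (-c^2 + 6*c + 7)/(c^2 - 7*c + 10)
Divide: ((c + 1)/(c + 3)) · ((c^2 - 7*c + 10)/(-c^2 + 6*c + 7)) = (-c^2 + 7*c - 10)/(c^2 - 4*c - 21)

(-c^2 + 7*c - 10)/(c^2 - 4*c - 21)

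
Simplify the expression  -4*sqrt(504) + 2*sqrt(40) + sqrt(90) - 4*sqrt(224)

4*sqrt(504) = 24*sqrt(14); 2*sqrt(40) = 4*sqrt(10); sqrt(90) = 3*sqrt(10); 4*sqrt(224) = 16*sqrt(14)

-40*sqrt(14) + 7*sqrt(10)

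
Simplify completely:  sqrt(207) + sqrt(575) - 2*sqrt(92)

sqrt(207) = 3*sqrt(23); sqrt(575) = 5*sqrt(23); 2*sqrt(92) = 4*sqrt(23)
Combine: (3 + 5 - 4)·sqrt(23) = 4*sqrt(23)

4*sqrt(23)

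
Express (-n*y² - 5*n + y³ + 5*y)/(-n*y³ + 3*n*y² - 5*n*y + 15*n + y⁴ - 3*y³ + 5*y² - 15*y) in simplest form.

1/(y - 3)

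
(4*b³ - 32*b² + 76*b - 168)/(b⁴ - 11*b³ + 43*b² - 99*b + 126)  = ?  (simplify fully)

Factor: 4*b³ - 32*b² + 76*b - 168 = 4·(b - 6)·(b² - 2*b + 7);  b⁴ - 11*b³ + 43*b² - 99*b + 126 = (b - 6)·(b - 3)·(b² - 2*b + 7)
Cancel the common factors (b² - 2*b + 7), (b - 6).

4/(b - 3)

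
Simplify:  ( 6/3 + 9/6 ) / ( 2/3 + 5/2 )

21/19

Numerator: 6/3 + 9/6 = 7/2
Denominator: 2/3 + 5/2 = 19/6
Divide: (7/2) · (6/19) = 21/19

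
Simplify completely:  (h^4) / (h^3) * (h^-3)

Quotient: h^1
Multiply by (h^-3): add exponents.

h^(-2)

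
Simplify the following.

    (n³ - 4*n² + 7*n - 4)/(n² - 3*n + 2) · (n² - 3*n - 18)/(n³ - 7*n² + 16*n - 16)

Factor: n³ - 4*n² + 7*n - 4 = (n - 1)·(n² - 3*n + 4);  n² - 3*n + 2 = (n - 1)·(n - 2);  n² - 3*n - 18 = (n - 6)·(n + 3);  n³ - 7*n² + 16*n - 16 = (n² - 3*n + 4)·(n - 4)
Cancel the common factors (n² - 3*n + 4), (n - 1).

(n² - 3*n - 18)/(n² - 6*n + 8)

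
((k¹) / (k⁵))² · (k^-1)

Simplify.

Inside the bracket: (k^-4)
Raise to the power 2: (k^-8)
Multiply by (k^-1): add exponents.

k^(-9)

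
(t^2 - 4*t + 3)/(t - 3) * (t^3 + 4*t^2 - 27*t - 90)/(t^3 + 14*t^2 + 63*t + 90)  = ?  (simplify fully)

(t^2 - 6*t + 5)/(t + 5)

Factor: t^2 - 4*t + 3 = (t - 1)*(t - 3);  t^3 + 4*t^2 - 27*t - 90 = (t + 6)*(t + 3)*(t - 5);  t^3 + 14*t^2 + 63*t + 90 = (t + 6)*(t + 5)*(t + 3)
Cancel the common factors (t - 3), (t + 3), (t + 6).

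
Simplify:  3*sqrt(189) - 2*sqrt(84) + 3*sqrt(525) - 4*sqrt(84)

3*sqrt(189) = 9*sqrt(21); 2*sqrt(84) = 4*sqrt(21); 3*sqrt(525) = 15*sqrt(21); 4*sqrt(84) = 8*sqrt(21)
Combine: (9 - 4 + 15 - 8)·sqrt(21) = 12*sqrt(21)

12*sqrt(21)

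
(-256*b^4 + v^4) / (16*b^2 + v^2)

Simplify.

Difference of fourth powers: factor out (16*b^2 + v^2).

-16*b^2 + v^2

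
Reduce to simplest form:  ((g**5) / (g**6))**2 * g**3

g

Inside the bracket: (g**-1)
Raise to the power 2: (g**-2)
Multiply by g**3: add exponents.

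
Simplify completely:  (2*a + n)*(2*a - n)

4*a^2 - n^2

Product of conjugates: (P+Q)(P-Q) = P^2 - Q^2.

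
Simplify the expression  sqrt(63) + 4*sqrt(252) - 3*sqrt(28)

21*sqrt(7)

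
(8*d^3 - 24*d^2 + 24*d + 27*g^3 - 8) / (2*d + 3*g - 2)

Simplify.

4*d^2 - 6*d*g - 8*d + 9*g^2 + 6*g + 4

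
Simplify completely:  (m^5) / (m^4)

Quotient: m^1

m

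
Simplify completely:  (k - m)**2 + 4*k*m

Expand the square and combine the 4*k*m term.

(k + m)**2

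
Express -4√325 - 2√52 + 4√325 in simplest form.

-4*√13

4√325 = 20*√13; 2√52 = 4*√13; 4√325 = 20*√13
Combine: (-20 - 4 + 20)·√13 = -4*√13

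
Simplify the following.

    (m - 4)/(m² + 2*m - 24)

1/(m + 6)

Factor: m² + 2*m - 24 = (m - 4)·(m + 6)
Cancel the common factor (m - 4).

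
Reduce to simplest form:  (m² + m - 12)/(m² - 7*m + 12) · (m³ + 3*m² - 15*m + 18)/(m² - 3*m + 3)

(m² + 10*m + 24)/(m - 4)

Factor: m² + m - 12 = (m - 3)·(m + 4);  m² - 7*m + 12 = (m - 4)·(m - 3);  m³ + 3*m² - 15*m + 18 = (m² - 3*m + 3)·(m + 6)
Cancel the common factors (m² - 3*m + 3), (m - 3).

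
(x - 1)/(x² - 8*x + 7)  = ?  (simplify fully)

1/(x - 7)

Factor: x² - 8*x + 7 = (x - 7)·(x - 1)
Cancel the common factor (x - 1).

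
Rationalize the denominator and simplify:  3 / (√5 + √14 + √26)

Group as (√14 + √26) + √5; multiply by (√14 + √26) - √5, then rationalise the remaining surd.

(-4*√455 - 7*√26 + 17*√14 + 35*√5)/77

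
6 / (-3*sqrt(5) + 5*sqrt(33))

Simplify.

Multiply numerator and denominator by 3*sqrt(5) + 5*sqrt(33).
Denominator becomes 780; numerator becomes 18*sqrt(5) + 30*sqrt(33).

(3*sqrt(5) + 5*sqrt(33))/130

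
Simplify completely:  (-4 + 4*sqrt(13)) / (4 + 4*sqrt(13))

(-sqrt(13) + 7)/6

Multiply numerator and denominator by -4*sqrt(13) + 4.
Denominator becomes -192; numerator becomes -224 + 32*sqrt(13).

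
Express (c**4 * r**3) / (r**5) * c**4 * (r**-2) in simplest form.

c**8/r**4

Quotient: c**4 * (r**-2)
Multiply by c**4 * (r**-2): add exponents.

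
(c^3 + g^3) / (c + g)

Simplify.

c^2 - c*g + g^2

g^3 + c^3 = (c + g)(c^2 - c*g + g^2).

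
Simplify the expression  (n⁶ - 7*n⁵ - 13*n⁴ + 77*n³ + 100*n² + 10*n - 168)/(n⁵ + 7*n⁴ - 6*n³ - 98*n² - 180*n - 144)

(n² - 8*n + 7)/(n + 6)

Factor: n⁶ - 7*n⁵ - 13*n⁴ + 77*n³ + 100*n² + 10*n - 168 = (n - 7)·(n² + 2*n + 2)·(n - 1)·(n + 3)·(n - 4);  n⁵ + 7*n⁴ - 6*n³ - 98*n² - 180*n - 144 = (n - 4)·(n² + 2*n + 2)·(n + 6)·(n + 3)
Cancel the common factors (n² + 2*n + 2), (n - 4), (n + 3).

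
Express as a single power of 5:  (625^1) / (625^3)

625^1 = 5^4; 625^3 = 5^12
Combine exponents: 5^(-8)

5^(-8)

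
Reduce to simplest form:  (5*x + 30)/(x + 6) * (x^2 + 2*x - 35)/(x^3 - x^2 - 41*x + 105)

Factor: 5*x + 30 = 5*(x + 6);  x^2 + 2*x - 35 = (x + 7)*(x - 5);  x^3 - x^2 - 41*x + 105 = (x - 3)*(x + 7)*(x - 5)
Cancel the common factors (x + 7), (x - 5), (x + 6).

5/(x - 3)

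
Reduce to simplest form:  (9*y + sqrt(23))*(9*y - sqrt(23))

81*y^2 - 23

(9*y)^2 - (sqrt(23))^2 = 81*y^2 - 23.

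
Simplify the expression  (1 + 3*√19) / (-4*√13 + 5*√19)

Multiply numerator and denominator by 4*√13 + 5*√19.
Denominator becomes 267; numerator becomes 4*√13 + 5*√19 + 12*√247 + 285.

(4*√13 + 5*√19 + 12*√247 + 285)/267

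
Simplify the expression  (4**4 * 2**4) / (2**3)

4**4 = 2**8; 2**4 = 2**4; 2**3 = 2**3
Combine exponents: 2**9

2**9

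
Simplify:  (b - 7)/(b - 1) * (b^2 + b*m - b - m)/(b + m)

b - 7

Factor: b^2 + b*m - b - m = (b - 1)*(b + m)
Cancel the common factors (b + m), (b - 1).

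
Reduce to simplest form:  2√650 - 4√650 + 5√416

10*√26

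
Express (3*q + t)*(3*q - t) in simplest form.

9*q^2 - t^2

(3*q)^2 - (t)^2 = 9*q^2 - t^2.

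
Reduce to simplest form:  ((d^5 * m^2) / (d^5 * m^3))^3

m^(-3)

Inside the bracket: (m^-1)
Raise to the power 3: (m^-3)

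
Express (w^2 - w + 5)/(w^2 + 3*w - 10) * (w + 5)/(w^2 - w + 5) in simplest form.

Factor: w^2 + 3*w - 10 = (w - 2)*(w + 5)
Cancel the common factors (w^2 - w + 5), (w + 5).

1/(w - 2)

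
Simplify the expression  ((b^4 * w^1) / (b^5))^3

Inside the bracket: (b^-1) * w^1
Raise to the power 3: (b^-3) * w^3

w^3/b^3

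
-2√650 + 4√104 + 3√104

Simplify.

2√650 = 10*√26; 4√104 = 8*√26; 3√104 = 6*√26
Combine: (-10 + 8 + 6)·√26 = 4*√26

4*√26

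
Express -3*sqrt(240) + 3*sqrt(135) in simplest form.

3*sqrt(240) = 12*sqrt(15); 3*sqrt(135) = 9*sqrt(15)
Combine: (-12 + 9)·sqrt(15) = -3*sqrt(15)

-3*sqrt(15)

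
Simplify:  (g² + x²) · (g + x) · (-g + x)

-g⁴ + x⁴

Telescope via difference of squares: (x+g)(x-g) = -g² + x², then repeat with the next factor.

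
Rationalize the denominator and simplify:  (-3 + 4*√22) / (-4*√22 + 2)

Multiply numerator and denominator by 2 + 4*√22.
Denominator becomes -348; numerator becomes -4*√22 + 346.

(-173 + 2*√22)/174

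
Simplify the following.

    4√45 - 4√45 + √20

4√45 = 12*√5; 4√45 = 12*√5; √20 = 2*√5
Combine: (12 - 12 + 2)·√5 = 2*√5

2*√5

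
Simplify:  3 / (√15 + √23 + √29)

(-2*√10005 + 9*√29 + 21*√23 + 37*√15)/433

Group as (√15 + √29) + √23; multiply by (√15 + √29) - √23, then rationalise the remaining surd.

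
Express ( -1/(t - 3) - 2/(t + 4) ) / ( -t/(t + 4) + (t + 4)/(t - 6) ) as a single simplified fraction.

(-3*t² + 20*t - 12)/(14*t² - 26*t - 48)

Numerator: -1/(t - 3) - 2/(t + 4) = (-3*t + 2)/(t² + t - 12)
Denominator: -t/(t + 4) + (t + 4)/(t - 6) = (14*t + 16)/(t² - 2*t - 24)
Divide: ((-3*t + 2)/(t² + t - 12)) · ((t² - 2*t - 24)/(14*t + 16)) = (-3*t² + 20*t - 12)/(14*t² - 26*t - 48)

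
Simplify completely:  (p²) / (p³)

1/p

Quotient: (p^-1)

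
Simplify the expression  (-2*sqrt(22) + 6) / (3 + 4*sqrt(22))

Multiply numerator and denominator by -4*sqrt(22) + 3.
Denominator becomes -343; numerator becomes -30*sqrt(22) + 194.

(-194 + 30*sqrt(22))/343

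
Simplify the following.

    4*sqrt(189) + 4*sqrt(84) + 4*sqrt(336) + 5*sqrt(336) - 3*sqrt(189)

4*sqrt(189) = 12*sqrt(21); 4*sqrt(84) = 8*sqrt(21); 4*sqrt(336) = 16*sqrt(21); 5*sqrt(336) = 20*sqrt(21); 3*sqrt(189) = 9*sqrt(21)
Combine: (12 + 8 + 16 + 20 - 9)·sqrt(21) = 47*sqrt(21)

47*sqrt(21)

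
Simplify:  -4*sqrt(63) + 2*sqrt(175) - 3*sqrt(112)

4*sqrt(63) = 12*sqrt(7); 2*sqrt(175) = 10*sqrt(7); 3*sqrt(112) = 12*sqrt(7)
Combine: (-12 + 10 - 12)·sqrt(7) = -14*sqrt(7)

-14*sqrt(7)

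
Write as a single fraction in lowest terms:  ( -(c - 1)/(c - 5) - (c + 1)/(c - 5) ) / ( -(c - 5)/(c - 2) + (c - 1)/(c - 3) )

Numerator: -(c - 1)/(c - 5) - (c + 1)/(c - 5) = -2*c/(c - 5)
Denominator: -(c - 5)/(c - 2) + (c - 1)/(c - 3) = (5*c - 13)/(c**2 - 5*c + 6)
Divide: (-2*c/(c - 5)) · ((c**2 - 5*c + 6)/(5*c - 13)) = (-2*c**3 + 10*c**2 - 12*c)/(5*c**2 - 38*c + 65)

(-2*c**3 + 10*c**2 - 12*c)/(5*c**2 - 38*c + 65)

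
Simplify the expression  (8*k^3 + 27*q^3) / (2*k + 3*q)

4*k^2 - 6*k*q + 9*q^2

Factor as (a+b)(a^2-ab+b^2) with a=(2*k), b=(3*q).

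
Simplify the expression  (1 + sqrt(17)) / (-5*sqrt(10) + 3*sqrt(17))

(-5*sqrt(170) - 51 - 5*sqrt(10) - 3*sqrt(17))/97

Multiply numerator and denominator by 3*sqrt(17) + 5*sqrt(10).
Denominator becomes -97; numerator becomes 3*sqrt(17) + 5*sqrt(10) + 51 + 5*sqrt(170).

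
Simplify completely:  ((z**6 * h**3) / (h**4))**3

z**18/h**3

Inside the bracket: z**6 * (h**-1)
Raise to the power 3: z**18 * (h**-3)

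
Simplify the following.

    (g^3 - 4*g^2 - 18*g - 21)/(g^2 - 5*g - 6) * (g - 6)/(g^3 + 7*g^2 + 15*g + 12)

Factor: g^3 - 4*g^2 - 18*g - 21 = (g^2 + 3*g + 3)*(g - 7);  g^2 - 5*g - 6 = (g - 6)*(g + 1);  g^3 + 7*g^2 + 15*g + 12 = (g^2 + 3*g + 3)*(g + 4)
Cancel the common factors (g^2 + 3*g + 3), (g - 6).

(g - 7)/(g^2 + 5*g + 4)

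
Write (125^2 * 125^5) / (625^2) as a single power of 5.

125^2 = 5^6; 125^5 = 5^15; 625^2 = 5^8
Combine exponents: 5^13

5^13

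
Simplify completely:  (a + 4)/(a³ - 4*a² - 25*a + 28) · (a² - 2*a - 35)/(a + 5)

Factor: a³ - 4*a² - 25*a + 28 = (a - 7)·(a - 1)·(a + 4);  a² - 2*a - 35 = (a + 5)·(a - 7)
Cancel the common factors (a - 7), (a + 5), (a + 4).

1/(a - 1)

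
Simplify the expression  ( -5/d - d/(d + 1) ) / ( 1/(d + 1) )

Numerator: -5/d - d/(d + 1) = (-d² - 5*d - 5)/(d² + d)
Denominator: 1/(d + 1) = 1/(d + 1)
Divide: ((-d² - 5*d - 5)/(d² + d)) · (d + 1) = (-d² - 5*d - 5)/d

(-d² - 5*d - 5)/d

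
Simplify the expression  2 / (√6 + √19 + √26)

Group as (√6 + √19) + √26; multiply by (√6 + √19) - √26, then rationalise the remaining surd.

(-8*√741 - 2*√26 + 26*√19 + 78*√6)/455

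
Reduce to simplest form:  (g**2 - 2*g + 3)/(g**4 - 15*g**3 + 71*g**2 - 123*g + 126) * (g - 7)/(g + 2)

1/(g**2 - 4*g - 12)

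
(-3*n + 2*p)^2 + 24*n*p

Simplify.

Expanding gives 9*n^2 + 12*n*p + 4*p^2, a perfect square.

(3*n + 2*p)^2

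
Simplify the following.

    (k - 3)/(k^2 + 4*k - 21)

1/(k + 7)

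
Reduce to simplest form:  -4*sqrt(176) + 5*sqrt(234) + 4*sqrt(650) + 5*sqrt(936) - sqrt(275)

-21*sqrt(11) + 65*sqrt(26)

4*sqrt(176) = 16*sqrt(11); 5*sqrt(234) = 15*sqrt(26); 4*sqrt(650) = 20*sqrt(26); 5*sqrt(936) = 30*sqrt(26); sqrt(275) = 5*sqrt(11)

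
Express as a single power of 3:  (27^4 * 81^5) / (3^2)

27^4 = 3^12; 81^5 = 3^20; 3^2 = 3^2
Combine exponents: 3^30

3^30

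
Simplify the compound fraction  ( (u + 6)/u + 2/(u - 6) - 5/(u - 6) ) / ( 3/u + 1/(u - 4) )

(u^3 - 7*u^2 - 24*u + 144)/(4*u^2 - 36*u + 72)

Numerator: (u + 6)/u + 2/(u - 6) - 5/(u - 6) = (u^2 - 3*u - 36)/(u^2 - 6*u)
Denominator: 3/u + 1/(u - 4) = (4*u - 12)/(u^2 - 4*u)
Divide: ((u^2 - 3*u - 36)/(u^2 - 6*u)) · ((u^2 - 4*u)/(4*u - 12)) = (u^3 - 7*u^2 - 24*u + 144)/(4*u^2 - 36*u + 72)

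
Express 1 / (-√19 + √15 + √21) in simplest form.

(-17*√19 + 13*√21 + 25*√15 + 6*√665)/971

Group as (√15 + √21) - √19; multiply by (√15 + √21) + √19, then rationalise the remaining surd.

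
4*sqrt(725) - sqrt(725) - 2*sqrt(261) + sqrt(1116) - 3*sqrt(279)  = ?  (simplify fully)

4*sqrt(725) = 20*sqrt(29); sqrt(725) = 5*sqrt(29); 2*sqrt(261) = 6*sqrt(29); sqrt(1116) = 6*sqrt(31); 3*sqrt(279) = 9*sqrt(31)

-3*sqrt(31) + 9*sqrt(29)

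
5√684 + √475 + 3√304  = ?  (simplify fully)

5√684 = 30*√19; √475 = 5*√19; 3√304 = 12*√19
Combine: (30 + 5 + 12)·√19 = 47*√19

47*√19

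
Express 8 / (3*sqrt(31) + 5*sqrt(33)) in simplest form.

Multiply numerator and denominator by -5*sqrt(33) + 3*sqrt(31).
Denominator becomes -546; numerator becomes -40*sqrt(33) + 24*sqrt(31).

(-12*sqrt(31) + 20*sqrt(33))/273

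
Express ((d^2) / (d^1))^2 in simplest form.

Inside the bracket: d^1
Raise to the power 2: d^2

d^2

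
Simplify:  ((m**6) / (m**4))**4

m**8

Inside the bracket: m**2
Raise to the power 4: m**8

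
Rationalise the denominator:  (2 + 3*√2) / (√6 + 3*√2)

Multiply numerator and denominator by -√6 + 3*√2.
Denominator becomes 12; numerator becomes -6*√3 - 2*√6 + 6*√2 + 18.

(-3*√3 - √6 + 3*√2 + 9)/6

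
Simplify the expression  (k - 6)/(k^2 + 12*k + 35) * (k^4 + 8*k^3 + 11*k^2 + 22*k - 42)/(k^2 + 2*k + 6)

Factor: k^2 + 12*k + 35 = (k + 5)*(k + 7);  k^4 + 8*k^3 + 11*k^2 + 22*k - 42 = (k - 1)*(k^2 + 2*k + 6)*(k + 7)
Cancel the common factors (k^2 + 2*k + 6), (k + 7).

(k^2 - 7*k + 6)/(k + 5)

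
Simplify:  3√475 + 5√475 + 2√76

3√475 = 15*√19; 5√475 = 25*√19; 2√76 = 4*√19
Combine: (15 + 25 + 4)·√19 = 44*√19

44*√19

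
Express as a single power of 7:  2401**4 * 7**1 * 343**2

7**23

2401**4 = 7**16; 7**1 = 7**1; 343**2 = 7**6
Combine exponents: 7**23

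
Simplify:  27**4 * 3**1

3**13

27**4 = 3**12; 3**1 = 3**1
Combine exponents: 3**13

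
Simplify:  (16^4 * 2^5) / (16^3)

2^9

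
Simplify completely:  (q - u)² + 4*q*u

(q + u)²

Expanding gives q² + 2*q*u + u², a perfect square.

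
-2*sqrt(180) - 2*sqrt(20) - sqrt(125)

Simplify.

-21*sqrt(5)

2*sqrt(180) = 12*sqrt(5); 2*sqrt(20) = 4*sqrt(5); sqrt(125) = 5*sqrt(5)
Combine: (-12 - 4 - 5)·sqrt(5) = -21*sqrt(5)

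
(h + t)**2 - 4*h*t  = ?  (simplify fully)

Expanding gives h**2 - 2*h*t + t**2, a perfect square.

(h - t)**2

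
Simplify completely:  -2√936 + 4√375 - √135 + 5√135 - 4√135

-12*√26 + 20*√15

2√936 = 12*√26; 4√375 = 20*√15; √135 = 3*√15; 5√135 = 15*√15; 4√135 = 12*√15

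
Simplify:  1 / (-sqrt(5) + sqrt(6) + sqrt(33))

(-16*sqrt(6) - 3*sqrt(110) + 17*sqrt(5) + 11*sqrt(33))/182

Group as (sqrt(6) + sqrt(33)) - sqrt(5); multiply by (sqrt(6) + sqrt(33)) + sqrt(5), then rationalise the remaining surd.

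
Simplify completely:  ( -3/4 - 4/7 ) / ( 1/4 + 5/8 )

-74/49

Numerator: -3/4 - 4/7 = -37/28
Denominator: 1/4 + 5/8 = 7/8
Divide: (-37/28) · (8/7) = -74/49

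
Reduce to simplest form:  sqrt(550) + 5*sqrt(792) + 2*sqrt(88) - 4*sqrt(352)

23*sqrt(22)

sqrt(550) = 5*sqrt(22); 5*sqrt(792) = 30*sqrt(22); 2*sqrt(88) = 4*sqrt(22); 4*sqrt(352) = 16*sqrt(22)
Combine: (5 + 30 + 4 - 16)·sqrt(22) = 23*sqrt(22)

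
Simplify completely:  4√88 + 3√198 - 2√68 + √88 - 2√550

4√88 = 8*√22; 3√198 = 9*√22; 2√68 = 4*√17; √88 = 2*√22; 2√550 = 10*√22

-4*√17 + 9*√22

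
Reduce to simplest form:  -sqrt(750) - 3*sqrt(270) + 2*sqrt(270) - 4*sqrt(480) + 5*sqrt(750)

sqrt(30)

sqrt(750) = 5*sqrt(30); 3*sqrt(270) = 9*sqrt(30); 2*sqrt(270) = 6*sqrt(30); 4*sqrt(480) = 16*sqrt(30); 5*sqrt(750) = 25*sqrt(30)
Combine: (-5 - 9 + 6 - 16 + 25)·sqrt(30) = sqrt(30)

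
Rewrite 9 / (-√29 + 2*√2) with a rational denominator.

(-3*√29 - 6*√2)/7

Multiply numerator and denominator by 2*√2 + √29.
Denominator becomes -21; numerator becomes 18*√2 + 9*√29.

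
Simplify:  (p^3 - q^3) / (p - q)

p^2 + p*q + q^2

Apply the difference-of-cubes factorisation and cancel (p - q).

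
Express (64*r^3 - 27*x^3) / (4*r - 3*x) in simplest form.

Apply the difference-of-cubes factorisation and cancel (4*r - 3*x).

16*r^2 + 12*r*x + 9*x^2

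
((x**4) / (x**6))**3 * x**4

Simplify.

Inside the bracket: (x**-2)
Raise to the power 3: (x**-6)
Multiply by x**4: add exponents.

x**(-2)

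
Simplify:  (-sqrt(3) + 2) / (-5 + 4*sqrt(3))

(-2 + 3*sqrt(3))/23

Multiply numerator and denominator by -4*sqrt(3) - 5.
Denominator becomes -23; numerator becomes -3*sqrt(3) + 2.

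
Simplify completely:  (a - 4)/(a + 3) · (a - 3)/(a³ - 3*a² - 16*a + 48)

Factor: a³ - 3*a² - 16*a + 48 = (a - 3)·(a - 4)·(a + 4)
Cancel the common factors (a - 4), (a - 3).

1/(a² + 7*a + 12)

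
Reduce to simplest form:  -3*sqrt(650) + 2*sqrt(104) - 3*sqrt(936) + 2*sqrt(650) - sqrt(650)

3*sqrt(650) = 15*sqrt(26); 2*sqrt(104) = 4*sqrt(26); 3*sqrt(936) = 18*sqrt(26); 2*sqrt(650) = 10*sqrt(26); sqrt(650) = 5*sqrt(26)
Combine: (-15 + 4 - 18 + 10 - 5)·sqrt(26) = -24*sqrt(26)

-24*sqrt(26)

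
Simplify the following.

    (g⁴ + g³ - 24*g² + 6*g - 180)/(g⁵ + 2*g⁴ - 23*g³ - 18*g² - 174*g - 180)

1/(g + 1)

Factor: g⁴ + g³ - 24*g² + 6*g - 180 = (g + 6)·(g - 5)·(g² + 6);  g⁵ + 2*g⁴ - 23*g³ - 18*g² - 174*g - 180 = (g² + 6)·(g + 6)·(g + 1)·(g - 5)
Cancel the common factors (g² + 6), (g - 5), (g + 6).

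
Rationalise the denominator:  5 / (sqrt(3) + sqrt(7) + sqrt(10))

Group as (sqrt(7) + sqrt(10)) + sqrt(3); multiply by (sqrt(7) + sqrt(10)) - sqrt(3), then rationalise the remaining surd.

(-5*sqrt(210) + 15*sqrt(7) + 35*sqrt(3))/42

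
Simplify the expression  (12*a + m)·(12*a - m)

(12*a)^2 - (m)^2 = 144*a² - m².

144*a² - m²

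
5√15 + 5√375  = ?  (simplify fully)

5√15 = 5*√15; 5√375 = 25*√15
Combine: (5 + 25)·√15 = 30*√15

30*√15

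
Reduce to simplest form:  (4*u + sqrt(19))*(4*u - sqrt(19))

16*u**2 - 19

Difference of squares with P = 4*u, Q = sqrt(19).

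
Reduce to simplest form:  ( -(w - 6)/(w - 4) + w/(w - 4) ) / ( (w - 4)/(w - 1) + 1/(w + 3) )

(6*w² + 12*w - 18)/(w³ - 4*w² - 13*w + 52)

Numerator: -(w - 6)/(w - 4) + w/(w - 4) = 6/(w - 4)
Denominator: (w - 4)/(w - 1) + 1/(w + 3) = (w² - 13)/(w² + 2*w - 3)
Divide: (6/(w - 4)) · ((w² + 2*w - 3)/(w² - 13)) = (6*w² + 12*w - 18)/(w³ - 4*w² - 13*w + 52)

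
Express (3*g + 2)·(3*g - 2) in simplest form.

(3*g)^2 - (2)^2 = 9*g² - 4.

9*g² - 4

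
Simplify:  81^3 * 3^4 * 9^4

3^24

81^3 = 3^12; 3^4 = 3^4; 9^4 = 3^8
Combine exponents: 3^24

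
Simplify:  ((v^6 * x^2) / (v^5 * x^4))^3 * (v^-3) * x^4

x^(-2)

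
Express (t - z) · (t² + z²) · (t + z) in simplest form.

t⁴ - z⁴

Pair the conjugate factors: (t+z)(t-z) = t² - z², then repeat with the next factor.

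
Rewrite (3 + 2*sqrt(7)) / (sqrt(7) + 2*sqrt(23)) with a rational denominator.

Multiply numerator and denominator by -2*sqrt(23) + sqrt(7).
Denominator becomes -85; numerator becomes -4*sqrt(161) - 6*sqrt(23) + 3*sqrt(7) + 14.

(-14 - 3*sqrt(7) + 6*sqrt(23) + 4*sqrt(161))/85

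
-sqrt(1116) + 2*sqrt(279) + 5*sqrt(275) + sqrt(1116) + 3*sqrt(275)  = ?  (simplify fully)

sqrt(1116) = 6*sqrt(31); 2*sqrt(279) = 6*sqrt(31); 5*sqrt(275) = 25*sqrt(11); sqrt(1116) = 6*sqrt(31); 3*sqrt(275) = 15*sqrt(11)

6*sqrt(31) + 40*sqrt(11)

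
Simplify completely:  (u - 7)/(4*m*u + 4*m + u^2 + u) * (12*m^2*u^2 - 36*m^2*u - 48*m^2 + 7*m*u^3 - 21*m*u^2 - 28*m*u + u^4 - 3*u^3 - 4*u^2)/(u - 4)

3*m*u - 21*m + u^2 - 7*u

Factor: 4*m*u + 4*m + u^2 + u = (4*m + u)*(u + 1);  12*m^2*u^2 - 36*m^2*u - 48*m^2 + 7*m*u^3 - 21*m*u^2 - 28*m*u + u^4 - 3*u^3 - 4*u^2 = (3*m + u)*(u - 4)*(u + 1)*(4*m + u)
Cancel the common factors (4*m + u), (u - 4), (u + 1).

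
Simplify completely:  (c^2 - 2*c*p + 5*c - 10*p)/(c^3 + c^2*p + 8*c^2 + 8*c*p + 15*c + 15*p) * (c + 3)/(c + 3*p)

(c - 2*p)/(c^2 + 4*c*p + 3*p^2)

Factor: c^2 - 2*c*p + 5*c - 10*p = (c - 2*p)*(c + 5);  c^3 + c^2*p + 8*c^2 + 8*c*p + 15*c + 15*p = (c + 3)*(c + 5)*(c + p)
Cancel the common factors (c + 5), (c + 3).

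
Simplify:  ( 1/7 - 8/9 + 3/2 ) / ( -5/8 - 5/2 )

-76/315

Numerator: 1/7 - 8/9 + 3/2 = 95/126
Denominator: -5/8 - 5/2 = -25/8
Divide: (95/126) · (-8/25) = -76/315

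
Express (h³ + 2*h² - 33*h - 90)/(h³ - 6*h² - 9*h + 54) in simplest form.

(h + 5)/(h - 3)

Factor: h³ + 2*h² - 33*h - 90 = (h + 3)·(h + 5)·(h - 6);  h³ - 6*h² - 9*h + 54 = (h + 3)·(h - 3)·(h - 6)
Cancel the common factors (h - 6), (h + 3).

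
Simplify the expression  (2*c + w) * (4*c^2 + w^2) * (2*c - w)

16*c^4 - w^4

Pair the conjugate factors: ((2*c)+w)((2*c)-w) = 4*c^2 - w^2, then repeat with the next factor.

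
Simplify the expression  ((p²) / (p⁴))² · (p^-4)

Inside the bracket: (p^-2)
Raise to the power 2: (p^-4)
Multiply by (p^-4): add exponents.

p^(-8)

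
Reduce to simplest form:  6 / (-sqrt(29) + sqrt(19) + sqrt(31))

(-126*sqrt(29) + 102*sqrt(31) + 246*sqrt(19) + 12*sqrt(17081))/1915

Group as (sqrt(19) + sqrt(31)) - sqrt(29); multiply by (sqrt(19) + sqrt(31)) + sqrt(29), then rationalise the remaining surd.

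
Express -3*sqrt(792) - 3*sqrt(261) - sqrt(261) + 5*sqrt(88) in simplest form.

-12*sqrt(29) - 8*sqrt(22)

3*sqrt(792) = 18*sqrt(22); 3*sqrt(261) = 9*sqrt(29); sqrt(261) = 3*sqrt(29); 5*sqrt(88) = 10*sqrt(22)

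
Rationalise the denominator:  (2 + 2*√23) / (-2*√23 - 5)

(-82 + 6*√23)/67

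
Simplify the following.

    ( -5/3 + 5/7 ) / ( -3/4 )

80/63

Numerator: -5/3 + 5/7 = -20/21
Denominator: -3/4 = -3/4
Divide: (-20/21) · (-4/3) = 80/63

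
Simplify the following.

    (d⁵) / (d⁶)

Quotient: (d^-1)

1/d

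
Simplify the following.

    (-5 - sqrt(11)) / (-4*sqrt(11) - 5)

(19 + 15*sqrt(11))/151

Multiply numerator and denominator by -5 + 4*sqrt(11).
Denominator becomes -151; numerator becomes -15*sqrt(11) - 19.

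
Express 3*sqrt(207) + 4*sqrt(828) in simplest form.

3*sqrt(207) = 9*sqrt(23); 4*sqrt(828) = 24*sqrt(23)
Combine: (9 + 24)·sqrt(23) = 33*sqrt(23)

33*sqrt(23)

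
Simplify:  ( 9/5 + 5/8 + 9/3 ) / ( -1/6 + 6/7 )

4557/580

Numerator: 9/5 + 5/8 + 9/3 = 217/40
Denominator: -1/6 + 6/7 = 29/42
Divide: (217/40) · (42/29) = 4557/580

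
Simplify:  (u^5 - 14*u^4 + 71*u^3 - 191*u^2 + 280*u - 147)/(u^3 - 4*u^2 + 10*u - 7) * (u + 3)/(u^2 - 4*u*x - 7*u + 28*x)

Factor: u^5 - 14*u^4 + 71*u^3 - 191*u^2 + 280*u - 147 = (u - 3)*(u - 1)*(u^2 - 3*u + 7)*(u - 7);  u^3 - 4*u^2 + 10*u - 7 = (u^2 - 3*u + 7)*(u - 1);  u^2 - 4*u*x - 7*u + 28*x = (u - 4*x)*(u - 7)
Cancel the common factors (u^2 - 3*u + 7), (u - 1), (u - 7).

(-u^2 + 9)/(-u + 4*x)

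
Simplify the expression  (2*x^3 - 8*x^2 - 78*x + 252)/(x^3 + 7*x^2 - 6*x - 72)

(2*x - 14)/(x + 4)

Factor: 2*x^3 - 8*x^2 - 78*x + 252 = 2*(x + 6)*(x - 3)*(x - 7);  x^3 + 7*x^2 - 6*x - 72 = (x + 4)*(x + 6)*(x - 3)
Cancel the common factors (x - 3), (x + 6).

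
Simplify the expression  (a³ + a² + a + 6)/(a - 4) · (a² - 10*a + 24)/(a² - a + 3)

a² - 4*a - 12

Factor: a³ + a² + a + 6 = (a² - a + 3)·(a + 2);  a² - 10*a + 24 = (a - 4)·(a - 6)
Cancel the common factors (a² - a + 3), (a - 4).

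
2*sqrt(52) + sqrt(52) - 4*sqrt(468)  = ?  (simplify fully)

-18*sqrt(13)

2*sqrt(52) = 4*sqrt(13); sqrt(52) = 2*sqrt(13); 4*sqrt(468) = 24*sqrt(13)
Combine: (4 + 2 - 24)·sqrt(13) = -18*sqrt(13)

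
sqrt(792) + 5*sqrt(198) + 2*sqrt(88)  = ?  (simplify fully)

25*sqrt(22)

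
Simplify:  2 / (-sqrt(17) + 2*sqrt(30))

Multiply numerator and denominator by sqrt(17) + 2*sqrt(30).
Denominator becomes 103; numerator becomes 2*sqrt(17) + 4*sqrt(30).

(2*sqrt(17) + 4*sqrt(30))/103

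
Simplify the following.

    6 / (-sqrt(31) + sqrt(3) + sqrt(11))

(-102*sqrt(31) - 138*sqrt(11) - 234*sqrt(3) - 12*sqrt(1023))/157

Group as (sqrt(3) + sqrt(11)) - sqrt(31); multiply by (sqrt(3) + sqrt(11)) + sqrt(31), then rationalise the remaining surd.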